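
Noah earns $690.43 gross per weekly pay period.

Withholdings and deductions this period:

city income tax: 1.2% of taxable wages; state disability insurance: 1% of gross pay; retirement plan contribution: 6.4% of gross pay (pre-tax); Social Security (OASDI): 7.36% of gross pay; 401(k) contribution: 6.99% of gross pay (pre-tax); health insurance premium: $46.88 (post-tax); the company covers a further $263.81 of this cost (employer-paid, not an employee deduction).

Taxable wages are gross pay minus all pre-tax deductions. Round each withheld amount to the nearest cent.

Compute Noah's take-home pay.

401(k) contribution: $690.43 × 0.0699 = $48.26
Retirement plan contribution: $690.43 × 0.064 = $44.19
Pre-tax total = $48.26 + $44.19 = $92.45
Taxable wages = $690.43 − $92.45 = $597.98
City income tax: $597.98 × 0.012 = $7.18
State disability insurance: $690.43 × 0.01 = $6.90
Social Security (OASDI): $690.43 × 0.0736 = $50.82
Health insurance premium: $46.88
(Employer's $263.81 toward health insurance premium is not withheld from the employee.)
Total deductions = $48.26 + $44.19 + $7.18 + $6.90 + $50.82 + $46.88 = $204.23
Net pay = $690.43 − $204.23 = $486.20

$486.20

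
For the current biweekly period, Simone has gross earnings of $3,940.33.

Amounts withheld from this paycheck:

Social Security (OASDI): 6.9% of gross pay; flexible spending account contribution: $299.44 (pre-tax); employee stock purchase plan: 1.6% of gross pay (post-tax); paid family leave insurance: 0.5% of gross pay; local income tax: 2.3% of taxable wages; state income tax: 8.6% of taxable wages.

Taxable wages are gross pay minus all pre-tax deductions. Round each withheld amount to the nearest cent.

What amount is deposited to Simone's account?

$2,889.40

Flexible spending account contribution: $299.44
Taxable wages = $3,940.33 − $299.44 = $3,640.89
State income tax: $3,640.89 × 0.086 = $313.12
Local income tax: $3,640.89 × 0.023 = $83.74
Paid family leave insurance: $3,940.33 × 0.005 = $19.70
Social Security (OASDI): $3,940.33 × 0.069 = $271.88
Employee stock purchase plan: $3,940.33 × 0.016 = $63.05
Total deductions = $299.44 + $313.12 + $83.74 + $19.70 + $271.88 + $63.05 = $1,050.93
Net pay = $3,940.33 − $1,050.93 = $2,889.40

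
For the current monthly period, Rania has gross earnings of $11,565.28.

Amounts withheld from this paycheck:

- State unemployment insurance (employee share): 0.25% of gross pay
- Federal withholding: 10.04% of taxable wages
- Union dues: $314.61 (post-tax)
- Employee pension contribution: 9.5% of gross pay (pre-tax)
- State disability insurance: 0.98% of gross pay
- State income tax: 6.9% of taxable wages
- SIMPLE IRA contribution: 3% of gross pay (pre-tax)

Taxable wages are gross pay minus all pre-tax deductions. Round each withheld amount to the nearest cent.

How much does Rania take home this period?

SIMPLE IRA contribution: $11,565.28 × 0.03 = $346.96
Employee pension contribution: $11,565.28 × 0.095 = $1,098.70
Pre-tax total = $346.96 + $1,098.70 = $1,445.66
Taxable wages = $11,565.28 − $1,445.66 = $10,119.62
Federal withholding: $10,119.62 × 0.1004 = $1,016.01
State income tax: $10,119.62 × 0.069 = $698.25
State disability insurance: $11,565.28 × 0.0098 = $113.34
State unemployment insurance (employee share): $11,565.28 × 0.0025 = $28.91
Union dues: $314.61
Total deductions = $346.96 + $1,098.70 + $1,016.01 + $698.25 + $113.34 + $28.91 + $314.61 = $3,616.78
Net pay = $11,565.28 − $3,616.78 = $7,948.50

$7,948.50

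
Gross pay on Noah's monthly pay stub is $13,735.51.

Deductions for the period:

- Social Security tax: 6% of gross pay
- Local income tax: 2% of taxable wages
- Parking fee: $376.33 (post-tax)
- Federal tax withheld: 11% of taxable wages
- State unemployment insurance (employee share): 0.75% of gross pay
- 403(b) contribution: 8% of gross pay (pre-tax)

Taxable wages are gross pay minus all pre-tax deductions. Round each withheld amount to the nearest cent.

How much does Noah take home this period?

403(b) contribution: $13,735.51 × 0.08 = $1,098.84
Taxable wages = $13,735.51 − $1,098.84 = $12,636.67
Local income tax: $12,636.67 × 0.02 = $252.73
Federal tax withheld: $12,636.67 × 0.11 = $1,390.03
Social Security tax: $13,735.51 × 0.06 = $824.13
State unemployment insurance (employee share): $13,735.51 × 0.0075 = $103.02
Parking fee: $376.33
Total deductions = $1,098.84 + $252.73 + $1,390.03 + $824.13 + $103.02 + $376.33 = $4,045.08
Net pay = $13,735.51 − $4,045.08 = $9,690.43

$9,690.43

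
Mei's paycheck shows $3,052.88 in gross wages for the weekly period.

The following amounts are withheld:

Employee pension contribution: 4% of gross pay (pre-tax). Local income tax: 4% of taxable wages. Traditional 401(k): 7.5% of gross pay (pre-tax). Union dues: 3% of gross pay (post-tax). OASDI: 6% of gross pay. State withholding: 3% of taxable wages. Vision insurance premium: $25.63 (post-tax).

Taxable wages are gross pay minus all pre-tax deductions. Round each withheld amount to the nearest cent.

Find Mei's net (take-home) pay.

$2,212.28

Employee pension contribution: $3,052.88 × 0.04 = $122.12
Traditional 401(k): $3,052.88 × 0.075 = $228.97
Pre-tax total = $122.12 + $228.97 = $351.09
Taxable wages = $3,052.88 − $351.09 = $2,701.79
Local income tax: $2,701.79 × 0.04 = $108.07
State withholding: $2,701.79 × 0.03 = $81.05
OASDI: $3,052.88 × 0.06 = $183.17
Vision insurance premium: $25.63
Union dues: $3,052.88 × 0.03 = $91.59
Total deductions = $122.12 + $228.97 + $108.07 + $81.05 + $183.17 + $25.63 + $91.59 = $840.60
Net pay = $3,052.88 − $840.60 = $2,212.28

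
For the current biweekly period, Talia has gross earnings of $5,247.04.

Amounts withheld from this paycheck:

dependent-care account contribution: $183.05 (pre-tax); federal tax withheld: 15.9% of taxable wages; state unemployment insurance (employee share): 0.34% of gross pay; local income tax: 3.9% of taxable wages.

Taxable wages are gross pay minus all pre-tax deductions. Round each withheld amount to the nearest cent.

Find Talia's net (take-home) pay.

$4,043.48

Dependent-care account contribution: $183.05
Taxable wages = $5,247.04 − $183.05 = $5,063.99
Federal tax withheld: $5,063.99 × 0.159 = $805.17
Local income tax: $5,063.99 × 0.039 = $197.50
State unemployment insurance (employee share): $5,247.04 × 0.0034 = $17.84
Total deductions = $183.05 + $805.17 + $197.50 + $17.84 = $1,203.56
Net pay = $5,247.04 − $1,203.56 = $4,043.48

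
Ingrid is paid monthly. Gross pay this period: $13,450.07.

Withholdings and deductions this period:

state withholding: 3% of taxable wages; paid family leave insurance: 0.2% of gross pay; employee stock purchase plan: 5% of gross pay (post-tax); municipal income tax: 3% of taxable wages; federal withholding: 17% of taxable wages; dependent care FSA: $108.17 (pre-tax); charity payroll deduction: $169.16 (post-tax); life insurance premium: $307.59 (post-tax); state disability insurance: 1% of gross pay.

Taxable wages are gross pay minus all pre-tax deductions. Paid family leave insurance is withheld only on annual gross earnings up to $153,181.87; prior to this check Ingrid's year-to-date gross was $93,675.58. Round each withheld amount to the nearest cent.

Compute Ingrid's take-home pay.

$8,962.61

Dependent care FSA: $108.17
Taxable wages = $13,450.07 − $108.17 = $13,341.90
Federal withholding: $13,341.90 × 0.17 = $2,268.12
Municipal income tax: $13,341.90 × 0.03 = $400.26
State withholding: $13,341.90 × 0.03 = $400.26
Paid family leave insurance: cap not yet reached, full $13,450.07 is subject → $13,450.07 × 0.002 = $26.90
State disability insurance: $13,450.07 × 0.01 = $134.50
Charity payroll deduction: $169.16
Life insurance premium: $307.59
Employee stock purchase plan: $13,450.07 × 0.05 = $672.50
Total deductions = $108.17 + $2,268.12 + $400.26 + $400.26 + $26.90 + $134.50 + $169.16 + $307.59 + $672.50 = $4,487.46
Net pay = $13,450.07 − $4,487.46 = $8,962.61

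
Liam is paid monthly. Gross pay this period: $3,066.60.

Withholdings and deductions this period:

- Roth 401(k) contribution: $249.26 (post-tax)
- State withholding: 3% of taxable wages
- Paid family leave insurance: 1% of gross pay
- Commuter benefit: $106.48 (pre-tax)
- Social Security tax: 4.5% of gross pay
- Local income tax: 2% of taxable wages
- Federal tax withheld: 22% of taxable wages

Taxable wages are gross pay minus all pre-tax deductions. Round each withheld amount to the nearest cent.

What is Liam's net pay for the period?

Commuter benefit: $106.48
Taxable wages = $3,066.60 − $106.48 = $2,960.12
Federal tax withheld: $2,960.12 × 0.22 = $651.23
Local income tax: $2,960.12 × 0.02 = $59.20
State withholding: $2,960.12 × 0.03 = $88.80
Paid family leave insurance: $3,066.60 × 0.01 = $30.67
Social Security tax: $3,066.60 × 0.045 = $138.00
Roth 401(k) contribution: $249.26
Total deductions = $106.48 + $651.23 + $59.20 + $88.80 + $30.67 + $138.00 + $249.26 = $1,323.64
Net pay = $3,066.60 − $1,323.64 = $1,742.96

$1,742.96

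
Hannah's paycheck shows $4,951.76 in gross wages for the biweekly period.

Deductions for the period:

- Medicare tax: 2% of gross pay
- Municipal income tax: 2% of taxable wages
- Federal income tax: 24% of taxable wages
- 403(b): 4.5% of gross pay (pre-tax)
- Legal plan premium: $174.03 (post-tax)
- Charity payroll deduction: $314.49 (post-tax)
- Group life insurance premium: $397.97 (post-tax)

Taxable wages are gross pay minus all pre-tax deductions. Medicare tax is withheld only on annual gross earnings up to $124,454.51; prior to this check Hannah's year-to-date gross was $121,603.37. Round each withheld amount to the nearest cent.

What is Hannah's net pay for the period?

403(b): $4,951.76 × 0.045 = $222.83
Taxable wages = $4,951.76 − $222.83 = $4,728.93
Federal income tax: $4,728.93 × 0.24 = $1,134.94
Municipal income tax: $4,728.93 × 0.02 = $94.58
Medicare tax: only $124,454.51 − $121,603.37 = $2,851.14 of this check is subject → $2,851.14 × 0.02 = $57.02
Charity payroll deduction: $314.49
Group life insurance premium: $397.97
Legal plan premium: $174.03
Total deductions = $222.83 + $1,134.94 + $94.58 + $57.02 + $314.49 + $397.97 + $174.03 = $2,395.86
Net pay = $4,951.76 − $2,395.86 = $2,555.90

$2,555.90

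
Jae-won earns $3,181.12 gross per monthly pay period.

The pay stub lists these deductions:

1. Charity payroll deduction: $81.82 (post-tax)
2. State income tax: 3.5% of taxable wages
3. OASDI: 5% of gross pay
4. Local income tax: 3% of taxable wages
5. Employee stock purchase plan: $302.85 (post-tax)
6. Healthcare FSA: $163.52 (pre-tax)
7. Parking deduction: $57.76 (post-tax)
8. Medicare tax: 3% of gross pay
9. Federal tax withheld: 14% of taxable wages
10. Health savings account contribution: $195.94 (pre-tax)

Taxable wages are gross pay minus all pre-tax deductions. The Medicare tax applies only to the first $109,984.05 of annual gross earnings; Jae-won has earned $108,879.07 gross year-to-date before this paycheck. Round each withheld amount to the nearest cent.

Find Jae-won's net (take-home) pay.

$1,608.58

Healthcare FSA: $163.52
Health savings account contribution: $195.94
Pre-tax total = $163.52 + $195.94 = $359.46
Taxable wages = $3,181.12 − $359.46 = $2,821.66
State income tax: $2,821.66 × 0.035 = $98.76
Federal tax withheld: $2,821.66 × 0.14 = $395.03
Local income tax: $2,821.66 × 0.03 = $84.65
OASDI: $3,181.12 × 0.05 = $159.06
Medicare tax: only $109,984.05 − $108,879.07 = $1,104.98 of this check is subject → $1,104.98 × 0.03 = $33.15
Parking deduction: $57.76
Employee stock purchase plan: $302.85
Charity payroll deduction: $81.82
Total deductions = $163.52 + $195.94 + $98.76 + $395.03 + $84.65 + $159.06 + $33.15 + $57.76 + $302.85 + $81.82 = $1,572.54
Net pay = $3,181.12 − $1,572.54 = $1,608.58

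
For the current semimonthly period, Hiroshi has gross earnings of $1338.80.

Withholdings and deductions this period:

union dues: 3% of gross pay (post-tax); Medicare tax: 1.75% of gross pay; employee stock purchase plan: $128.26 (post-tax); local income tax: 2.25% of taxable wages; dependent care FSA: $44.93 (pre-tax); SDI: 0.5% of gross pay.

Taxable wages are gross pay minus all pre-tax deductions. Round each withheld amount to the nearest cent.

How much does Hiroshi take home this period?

$1066.22

Dependent care FSA: $44.93
Taxable wages = $1338.80 − $44.93 = $1293.87
Local income tax: $1293.87 × 0.0225 = $29.11
Medicare tax: $1338.80 × 0.0175 = $23.43
SDI: $1338.80 × 0.005 = $6.69
Union dues: $1338.80 × 0.03 = $40.16
Employee stock purchase plan: $128.26
Total deductions = $44.93 + $29.11 + $23.43 + $6.69 + $40.16 + $128.26 = $272.58
Net pay = $1338.80 − $272.58 = $1066.22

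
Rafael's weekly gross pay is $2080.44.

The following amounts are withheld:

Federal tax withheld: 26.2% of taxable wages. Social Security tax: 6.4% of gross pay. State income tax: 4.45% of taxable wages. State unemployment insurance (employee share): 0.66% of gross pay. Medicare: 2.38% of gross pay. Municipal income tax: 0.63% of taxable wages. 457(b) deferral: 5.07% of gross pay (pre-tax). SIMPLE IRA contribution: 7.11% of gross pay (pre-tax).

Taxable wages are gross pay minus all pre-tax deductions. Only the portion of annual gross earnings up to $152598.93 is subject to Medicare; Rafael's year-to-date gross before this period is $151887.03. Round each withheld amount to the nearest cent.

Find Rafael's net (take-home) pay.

$1091.73

SIMPLE IRA contribution: $2080.44 × 0.0711 = $147.92
457(b) deferral: $2080.44 × 0.0507 = $105.48
Pre-tax total = $147.92 + $105.48 = $253.40
Taxable wages = $2080.44 − $253.40 = $1827.04
Municipal income tax: $1827.04 × 0.0063 = $11.51
State income tax: $1827.04 × 0.0445 = $81.30
Federal tax withheld: $1827.04 × 0.262 = $478.68
Social Security tax: $2080.44 × 0.064 = $133.15
State unemployment insurance (employee share): $2080.44 × 0.0066 = $13.73
Medicare: only $152598.93 − $151887.03 = $711.90 of this check is subject → $711.90 × 0.0238 = $16.94
Total deductions = $147.92 + $105.48 + $11.51 + $81.30 + $478.68 + $133.15 + $13.73 + $16.94 = $988.71
Net pay = $2080.44 − $988.71 = $1091.73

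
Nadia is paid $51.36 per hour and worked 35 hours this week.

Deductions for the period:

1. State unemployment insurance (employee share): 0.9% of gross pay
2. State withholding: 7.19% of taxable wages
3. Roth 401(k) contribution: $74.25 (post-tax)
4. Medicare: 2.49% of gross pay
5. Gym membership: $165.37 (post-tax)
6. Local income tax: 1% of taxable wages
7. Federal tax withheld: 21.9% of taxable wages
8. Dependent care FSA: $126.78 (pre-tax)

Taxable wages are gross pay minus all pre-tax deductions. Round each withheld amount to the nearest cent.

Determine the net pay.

Gross pay: 35 × $51.36 = $1797.60
Dependent care FSA: $126.78
Taxable wages = $1797.60 − $126.78 = $1670.82
Local income tax: $1670.82 × 0.01 = $16.71
Federal tax withheld: $1670.82 × 0.219 = $365.91
State withholding: $1670.82 × 0.0719 = $120.13
State unemployment insurance (employee share): $1797.60 × 0.009 = $16.18
Medicare: $1797.60 × 0.0249 = $44.76
Gym membership: $165.37
Roth 401(k) contribution: $74.25
Total deductions = $126.78 + $16.71 + $365.91 + $120.13 + $16.18 + $44.76 + $165.37 + $74.25 = $930.09
Net pay = $1797.60 − $930.09 = $867.51

$867.51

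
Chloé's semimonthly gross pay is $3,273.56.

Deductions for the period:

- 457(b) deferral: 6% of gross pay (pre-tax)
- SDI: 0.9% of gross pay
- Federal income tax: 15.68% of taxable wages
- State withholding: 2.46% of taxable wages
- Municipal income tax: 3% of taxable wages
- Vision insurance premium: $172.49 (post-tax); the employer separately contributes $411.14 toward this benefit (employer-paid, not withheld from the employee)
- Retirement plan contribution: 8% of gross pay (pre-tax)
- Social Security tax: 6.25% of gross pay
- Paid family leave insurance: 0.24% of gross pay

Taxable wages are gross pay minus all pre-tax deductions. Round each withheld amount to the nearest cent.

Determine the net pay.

Retirement plan contribution: $3,273.56 × 0.08 = $261.88
457(b) deferral: $3,273.56 × 0.06 = $196.41
Pre-tax total = $261.88 + $196.41 = $458.29
Taxable wages = $3,273.56 − $458.29 = $2,815.27
Federal income tax: $2,815.27 × 0.1568 = $441.43
State withholding: $2,815.27 × 0.0246 = $69.26
Municipal income tax: $2,815.27 × 0.03 = $84.46
Paid family leave insurance: $3,273.56 × 0.0024 = $7.86
Social Security tax: $3,273.56 × 0.0625 = $204.60
SDI: $3,273.56 × 0.009 = $29.46
Vision insurance premium: $172.49
(Employer's $411.14 toward vision insurance premium is not withheld from the employee.)
Total deductions = $261.88 + $196.41 + $441.43 + $69.26 + $84.46 + $7.86 + $204.60 + $29.46 + $172.49 = $1,467.85
Net pay = $3,273.56 − $1,467.85 = $1,805.71

$1,805.71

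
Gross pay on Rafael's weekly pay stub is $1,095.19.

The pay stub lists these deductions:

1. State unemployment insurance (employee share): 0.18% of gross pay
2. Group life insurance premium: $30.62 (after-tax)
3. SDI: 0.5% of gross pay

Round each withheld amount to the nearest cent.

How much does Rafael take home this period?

SDI: $1,095.19 × 0.005 = $5.48
State unemployment insurance (employee share): $1,095.19 × 0.0018 = $1.97
Group life insurance premium: $30.62
Total deductions = $5.48 + $1.97 + $30.62 = $38.07
Net pay = $1,095.19 − $38.07 = $1,057.12

$1,057.12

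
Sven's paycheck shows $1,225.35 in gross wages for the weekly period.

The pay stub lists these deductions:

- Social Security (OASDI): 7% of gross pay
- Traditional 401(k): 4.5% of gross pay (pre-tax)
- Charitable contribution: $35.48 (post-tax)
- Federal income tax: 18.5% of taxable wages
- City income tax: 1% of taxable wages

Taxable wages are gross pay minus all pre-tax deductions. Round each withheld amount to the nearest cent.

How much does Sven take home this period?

Traditional 401(k): $1,225.35 × 0.045 = $55.14
Taxable wages = $1,225.35 − $55.14 = $1,170.21
City income tax: $1,170.21 × 0.01 = $11.70
Federal income tax: $1,170.21 × 0.185 = $216.49
Social Security (OASDI): $1,225.35 × 0.07 = $85.77
Charitable contribution: $35.48
Total deductions = $55.14 + $11.70 + $216.49 + $85.77 + $35.48 = $404.58
Net pay = $1,225.35 − $404.58 = $820.77

$820.77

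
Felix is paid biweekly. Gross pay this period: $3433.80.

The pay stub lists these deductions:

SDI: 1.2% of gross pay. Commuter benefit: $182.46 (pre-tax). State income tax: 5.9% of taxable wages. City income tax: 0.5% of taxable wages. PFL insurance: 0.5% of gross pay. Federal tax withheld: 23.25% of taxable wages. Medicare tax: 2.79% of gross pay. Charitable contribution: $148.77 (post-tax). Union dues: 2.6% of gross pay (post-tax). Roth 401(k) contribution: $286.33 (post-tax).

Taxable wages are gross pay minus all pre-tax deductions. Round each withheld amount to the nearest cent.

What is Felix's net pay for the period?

$1608.75

Commuter benefit: $182.46
Taxable wages = $3433.80 − $182.46 = $3251.34
State income tax: $3251.34 × 0.059 = $191.83
Federal tax withheld: $3251.34 × 0.2325 = $755.94
City income tax: $3251.34 × 0.005 = $16.26
Medicare tax: $3433.80 × 0.0279 = $95.80
PFL insurance: $3433.80 × 0.005 = $17.17
SDI: $3433.80 × 0.012 = $41.21
Roth 401(k) contribution: $286.33
Union dues: $3433.80 × 0.026 = $89.28
Charitable contribution: $148.77
Total deductions = $182.46 + $191.83 + $755.94 + $16.26 + $95.80 + $17.17 + $41.21 + $286.33 + $89.28 + $148.77 = $1825.05
Net pay = $3433.80 − $1825.05 = $1608.75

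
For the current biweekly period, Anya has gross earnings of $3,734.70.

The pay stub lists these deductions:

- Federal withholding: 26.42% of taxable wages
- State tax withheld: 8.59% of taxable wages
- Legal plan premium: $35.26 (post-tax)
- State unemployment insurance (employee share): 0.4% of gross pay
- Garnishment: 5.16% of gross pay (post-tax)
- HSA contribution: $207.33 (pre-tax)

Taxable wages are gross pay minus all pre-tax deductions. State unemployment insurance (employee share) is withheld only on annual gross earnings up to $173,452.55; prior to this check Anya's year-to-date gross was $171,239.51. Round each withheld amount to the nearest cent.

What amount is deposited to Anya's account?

HSA contribution: $207.33
Taxable wages = $3,734.70 − $207.33 = $3,527.37
Federal withholding: $3,527.37 × 0.2642 = $931.93
State tax withheld: $3,527.37 × 0.0859 = $303.00
State unemployment insurance (employee share): only $173,452.55 − $171,239.51 = $2,213.04 of this check is subject → $2,213.04 × 0.004 = $8.85
Garnishment: $3,734.70 × 0.0516 = $192.71
Legal plan premium: $35.26
Total deductions = $207.33 + $931.93 + $303.00 + $8.85 + $192.71 + $35.26 = $1,679.08
Net pay = $3,734.70 − $1,679.08 = $2,055.62

$2,055.62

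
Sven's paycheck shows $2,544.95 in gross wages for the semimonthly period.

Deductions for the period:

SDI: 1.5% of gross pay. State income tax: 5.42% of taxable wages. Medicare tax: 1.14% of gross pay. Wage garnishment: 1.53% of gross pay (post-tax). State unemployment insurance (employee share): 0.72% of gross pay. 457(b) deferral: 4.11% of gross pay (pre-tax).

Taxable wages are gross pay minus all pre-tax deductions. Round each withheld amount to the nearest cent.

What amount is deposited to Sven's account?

457(b) deferral: $2,544.95 × 0.0411 = $104.60
Taxable wages = $2,544.95 − $104.60 = $2,440.35
State income tax: $2,440.35 × 0.0542 = $132.27
SDI: $2,544.95 × 0.015 = $38.17
Medicare tax: $2,544.95 × 0.0114 = $29.01
State unemployment insurance (employee share): $2,544.95 × 0.0072 = $18.32
Wage garnishment: $2,544.95 × 0.0153 = $38.94
Total deductions = $104.60 + $132.27 + $38.17 + $29.01 + $18.32 + $38.94 = $361.31
Net pay = $2,544.95 − $361.31 = $2,183.64

$2,183.64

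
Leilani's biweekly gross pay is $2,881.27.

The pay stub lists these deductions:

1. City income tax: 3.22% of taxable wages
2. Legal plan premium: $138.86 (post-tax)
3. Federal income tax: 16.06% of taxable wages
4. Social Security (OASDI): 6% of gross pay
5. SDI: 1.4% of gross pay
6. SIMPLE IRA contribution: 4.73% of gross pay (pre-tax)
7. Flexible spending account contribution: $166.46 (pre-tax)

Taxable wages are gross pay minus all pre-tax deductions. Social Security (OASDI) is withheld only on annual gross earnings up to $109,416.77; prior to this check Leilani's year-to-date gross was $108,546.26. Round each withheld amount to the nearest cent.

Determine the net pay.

Flexible spending account contribution: $166.46
SIMPLE IRA contribution: $2,881.27 × 0.0473 = $136.28
Pre-tax total = $166.46 + $136.28 = $302.74
Taxable wages = $2,881.27 − $302.74 = $2,578.53
Federal income tax: $2,578.53 × 0.1606 = $414.11
City income tax: $2,578.53 × 0.0322 = $83.03
SDI: $2,881.27 × 0.014 = $40.34
Social Security (OASDI): only $109,416.77 − $108,546.26 = $870.51 of this check is subject → $870.51 × 0.06 = $52.23
Legal plan premium: $138.86
Total deductions = $166.46 + $136.28 + $414.11 + $83.03 + $40.34 + $52.23 + $138.86 = $1,031.31
Net pay = $2,881.27 − $1,031.31 = $1,849.96

$1,849.96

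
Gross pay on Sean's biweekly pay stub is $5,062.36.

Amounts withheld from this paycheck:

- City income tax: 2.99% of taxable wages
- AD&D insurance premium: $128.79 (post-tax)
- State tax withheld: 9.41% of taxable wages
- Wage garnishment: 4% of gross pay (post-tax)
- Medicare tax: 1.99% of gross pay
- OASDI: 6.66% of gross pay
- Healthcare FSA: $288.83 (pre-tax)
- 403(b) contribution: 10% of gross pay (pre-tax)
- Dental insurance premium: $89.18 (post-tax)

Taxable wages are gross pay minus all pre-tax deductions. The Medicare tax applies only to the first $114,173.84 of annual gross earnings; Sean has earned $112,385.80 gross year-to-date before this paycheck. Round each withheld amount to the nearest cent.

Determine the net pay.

Healthcare FSA: $288.83
403(b) contribution: $5,062.36 × 0.1 = $506.24
Pre-tax total = $288.83 + $506.24 = $795.07
Taxable wages = $5,062.36 − $795.07 = $4,267.29
State tax withheld: $4,267.29 × 0.0941 = $401.55
City income tax: $4,267.29 × 0.0299 = $127.59
Medicare tax: only $114,173.84 − $112,385.80 = $1,788.04 of this check is subject → $1,788.04 × 0.0199 = $35.58
OASDI: $5,062.36 × 0.0666 = $337.15
Dental insurance premium: $89.18
Wage garnishment: $5,062.36 × 0.04 = $202.49
AD&D insurance premium: $128.79
Total deductions = $288.83 + $506.24 + $401.55 + $127.59 + $35.58 + $337.15 + $89.18 + $202.49 + $128.79 = $2,117.40
Net pay = $5,062.36 − $2,117.40 = $2,944.96

$2,944.96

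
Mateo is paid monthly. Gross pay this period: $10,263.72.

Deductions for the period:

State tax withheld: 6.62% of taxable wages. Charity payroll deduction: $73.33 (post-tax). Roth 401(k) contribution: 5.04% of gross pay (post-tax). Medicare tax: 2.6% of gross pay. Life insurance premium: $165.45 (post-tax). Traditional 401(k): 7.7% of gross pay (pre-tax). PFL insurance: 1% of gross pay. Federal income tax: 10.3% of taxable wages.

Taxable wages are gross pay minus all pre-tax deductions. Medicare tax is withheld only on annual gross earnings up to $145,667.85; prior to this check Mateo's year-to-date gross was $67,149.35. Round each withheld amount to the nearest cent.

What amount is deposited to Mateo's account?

$6,744.94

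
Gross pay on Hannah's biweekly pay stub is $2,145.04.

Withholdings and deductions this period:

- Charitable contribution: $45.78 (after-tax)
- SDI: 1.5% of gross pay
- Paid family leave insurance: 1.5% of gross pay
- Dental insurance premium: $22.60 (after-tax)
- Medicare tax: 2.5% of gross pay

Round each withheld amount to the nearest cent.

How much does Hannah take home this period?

$1,958.67

Medicare tax: $2,145.04 × 0.025 = $53.63
SDI: $2,145.04 × 0.015 = $32.18
Paid family leave insurance: $2,145.04 × 0.015 = $32.18
Dental insurance premium: $22.60
Charitable contribution: $45.78
Total deductions = $53.63 + $32.18 + $32.18 + $22.60 + $45.78 = $186.37
Net pay = $2,145.04 − $186.37 = $1,958.67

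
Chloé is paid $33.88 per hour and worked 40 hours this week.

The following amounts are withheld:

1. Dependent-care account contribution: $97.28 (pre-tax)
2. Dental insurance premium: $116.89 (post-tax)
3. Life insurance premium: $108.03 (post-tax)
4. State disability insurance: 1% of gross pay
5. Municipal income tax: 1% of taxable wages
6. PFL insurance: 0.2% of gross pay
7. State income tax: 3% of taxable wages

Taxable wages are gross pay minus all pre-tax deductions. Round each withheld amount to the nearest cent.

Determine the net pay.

Gross pay: 40 × $33.88 = $1355.20
Dependent-care account contribution: $97.28
Taxable wages = $1355.20 − $97.28 = $1257.92
State income tax: $1257.92 × 0.03 = $37.74
Municipal income tax: $1257.92 × 0.01 = $12.58
PFL insurance: $1355.20 × 0.002 = $2.71
State disability insurance: $1355.20 × 0.01 = $13.55
Life insurance premium: $108.03
Dental insurance premium: $116.89
Total deductions = $97.28 + $37.74 + $12.58 + $2.71 + $13.55 + $108.03 + $116.89 = $388.78
Net pay = $1355.20 − $388.78 = $966.42

$966.42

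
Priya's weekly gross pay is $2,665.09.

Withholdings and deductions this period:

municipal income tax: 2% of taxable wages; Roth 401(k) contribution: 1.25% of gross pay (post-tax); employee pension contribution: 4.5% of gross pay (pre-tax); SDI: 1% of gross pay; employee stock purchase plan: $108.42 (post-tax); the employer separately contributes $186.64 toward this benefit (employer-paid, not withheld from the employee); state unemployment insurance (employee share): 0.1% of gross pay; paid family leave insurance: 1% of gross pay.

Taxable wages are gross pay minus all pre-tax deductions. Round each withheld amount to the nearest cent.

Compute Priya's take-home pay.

$2,296.56

Employee pension contribution: $2,665.09 × 0.045 = $119.93
Taxable wages = $2,665.09 − $119.93 = $2,545.16
Municipal income tax: $2,545.16 × 0.02 = $50.90
SDI: $2,665.09 × 0.01 = $26.65
State unemployment insurance (employee share): $2,665.09 × 0.001 = $2.67
Paid family leave insurance: $2,665.09 × 0.01 = $26.65
Employee stock purchase plan: $108.42
Roth 401(k) contribution: $2,665.09 × 0.0125 = $33.31
(Employer's $186.64 toward employee stock purchase plan is not withheld from the employee.)
Total deductions = $119.93 + $50.90 + $26.65 + $2.67 + $26.65 + $108.42 + $33.31 = $368.53
Net pay = $2,665.09 − $368.53 = $2,296.56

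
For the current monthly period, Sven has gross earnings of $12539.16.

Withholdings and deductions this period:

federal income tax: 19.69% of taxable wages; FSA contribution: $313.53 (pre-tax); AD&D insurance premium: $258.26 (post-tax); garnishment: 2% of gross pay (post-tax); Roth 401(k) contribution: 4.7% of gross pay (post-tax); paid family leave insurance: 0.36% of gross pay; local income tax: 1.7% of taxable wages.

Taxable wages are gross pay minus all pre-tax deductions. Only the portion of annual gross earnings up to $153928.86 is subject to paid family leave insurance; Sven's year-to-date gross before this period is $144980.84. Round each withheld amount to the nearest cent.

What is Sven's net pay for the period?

$8479.97

FSA contribution: $313.53
Taxable wages = $12539.16 − $313.53 = $12225.63
Federal income tax: $12225.63 × 0.1969 = $2407.23
Local income tax: $12225.63 × 0.017 = $207.84
Paid family leave insurance: only $153928.86 − $144980.84 = $8948.02 of this check is subject → $8948.02 × 0.0036 = $32.21
Roth 401(k) contribution: $12539.16 × 0.047 = $589.34
AD&D insurance premium: $258.26
Garnishment: $12539.16 × 0.02 = $250.78
Total deductions = $313.53 + $2407.23 + $207.84 + $32.21 + $589.34 + $258.26 + $250.78 = $4059.19
Net pay = $12539.16 − $4059.19 = $8479.97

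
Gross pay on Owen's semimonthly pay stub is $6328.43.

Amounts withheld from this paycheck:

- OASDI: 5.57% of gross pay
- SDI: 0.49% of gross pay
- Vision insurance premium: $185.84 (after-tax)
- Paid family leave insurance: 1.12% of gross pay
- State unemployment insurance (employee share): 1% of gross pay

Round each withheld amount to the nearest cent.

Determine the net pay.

Paid family leave insurance: $6328.43 × 0.0112 = $70.88
SDI: $6328.43 × 0.0049 = $31.01
State unemployment insurance (employee share): $6328.43 × 0.01 = $63.28
OASDI: $6328.43 × 0.0557 = $352.49
Vision insurance premium: $185.84
Total deductions = $70.88 + $31.01 + $63.28 + $352.49 + $185.84 = $703.50
Net pay = $6328.43 − $703.50 = $5624.93

$5624.93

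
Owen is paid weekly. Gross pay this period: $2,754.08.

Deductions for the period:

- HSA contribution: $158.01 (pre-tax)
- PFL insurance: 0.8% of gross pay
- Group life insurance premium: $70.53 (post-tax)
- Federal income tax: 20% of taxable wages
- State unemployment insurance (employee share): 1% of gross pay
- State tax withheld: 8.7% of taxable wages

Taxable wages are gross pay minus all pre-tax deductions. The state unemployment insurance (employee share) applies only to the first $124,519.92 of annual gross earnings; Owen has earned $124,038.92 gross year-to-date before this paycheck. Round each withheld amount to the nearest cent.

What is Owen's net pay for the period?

$1,753.63

HSA contribution: $158.01
Taxable wages = $2,754.08 − $158.01 = $2,596.07
State tax withheld: $2,596.07 × 0.087 = $225.86
Federal income tax: $2,596.07 × 0.2 = $519.21
PFL insurance: $2,754.08 × 0.008 = $22.03
State unemployment insurance (employee share): only $124,519.92 − $124,038.92 = $481.00 of this check is subject → $481.00 × 0.01 = $4.81
Group life insurance premium: $70.53
Total deductions = $158.01 + $225.86 + $519.21 + $22.03 + $4.81 + $70.53 = $1,000.45
Net pay = $2,754.08 − $1,000.45 = $1,753.63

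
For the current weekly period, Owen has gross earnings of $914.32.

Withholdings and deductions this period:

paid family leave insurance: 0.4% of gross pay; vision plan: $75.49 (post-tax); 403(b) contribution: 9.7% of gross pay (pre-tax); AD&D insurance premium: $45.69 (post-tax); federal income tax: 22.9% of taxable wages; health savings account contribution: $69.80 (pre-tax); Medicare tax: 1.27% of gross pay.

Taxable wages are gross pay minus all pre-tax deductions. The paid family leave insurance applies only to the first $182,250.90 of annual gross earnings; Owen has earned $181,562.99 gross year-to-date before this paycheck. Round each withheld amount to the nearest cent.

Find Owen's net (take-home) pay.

403(b) contribution: $914.32 × 0.097 = $88.69
Health savings account contribution: $69.80
Pre-tax total = $88.69 + $69.80 = $158.49
Taxable wages = $914.32 − $158.49 = $755.83
Federal income tax: $755.83 × 0.229 = $173.09
Paid family leave insurance: only $182,250.90 − $181,562.99 = $687.91 of this check is subject → $687.91 × 0.004 = $2.75
Medicare tax: $914.32 × 0.0127 = $11.61
AD&D insurance premium: $45.69
Vision plan: $75.49
Total deductions = $88.69 + $69.80 + $173.09 + $2.75 + $11.61 + $45.69 + $75.49 = $467.12
Net pay = $914.32 − $467.12 = $447.20

$447.20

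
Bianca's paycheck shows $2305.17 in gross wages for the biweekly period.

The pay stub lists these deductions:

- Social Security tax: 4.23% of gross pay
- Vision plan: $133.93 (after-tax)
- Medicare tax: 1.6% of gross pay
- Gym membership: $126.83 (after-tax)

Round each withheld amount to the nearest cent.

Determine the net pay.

$1910.02

Social Security tax: $2305.17 × 0.0423 = $97.51
Medicare tax: $2305.17 × 0.016 = $36.88
Vision plan: $133.93
Gym membership: $126.83
Total deductions = $97.51 + $36.88 + $133.93 + $126.83 = $395.15
Net pay = $2305.17 − $395.15 = $1910.02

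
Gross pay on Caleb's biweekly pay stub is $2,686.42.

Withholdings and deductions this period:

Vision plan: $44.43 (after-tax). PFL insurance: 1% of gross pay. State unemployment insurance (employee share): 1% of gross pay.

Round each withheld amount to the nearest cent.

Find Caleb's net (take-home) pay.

$2,588.27

PFL insurance: $2,686.42 × 0.01 = $26.86
State unemployment insurance (employee share): $2,686.42 × 0.01 = $26.86
Vision plan: $44.43
Total deductions = $26.86 + $26.86 + $44.43 = $98.15
Net pay = $2,686.42 − $98.15 = $2,588.27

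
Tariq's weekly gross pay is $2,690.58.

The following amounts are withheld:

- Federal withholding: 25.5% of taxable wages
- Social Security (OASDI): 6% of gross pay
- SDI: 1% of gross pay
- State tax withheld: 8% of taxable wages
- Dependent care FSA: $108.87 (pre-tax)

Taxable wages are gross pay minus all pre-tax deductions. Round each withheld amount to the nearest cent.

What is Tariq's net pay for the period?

$1,528.49

Dependent care FSA: $108.87
Taxable wages = $2,690.58 − $108.87 = $2,581.71
State tax withheld: $2,581.71 × 0.08 = $206.54
Federal withholding: $2,581.71 × 0.255 = $658.34
Social Security (OASDI): $2,690.58 × 0.06 = $161.43
SDI: $2,690.58 × 0.01 = $26.91
Total deductions = $108.87 + $206.54 + $658.34 + $161.43 + $26.91 = $1,162.09
Net pay = $2,690.58 − $1,162.09 = $1,528.49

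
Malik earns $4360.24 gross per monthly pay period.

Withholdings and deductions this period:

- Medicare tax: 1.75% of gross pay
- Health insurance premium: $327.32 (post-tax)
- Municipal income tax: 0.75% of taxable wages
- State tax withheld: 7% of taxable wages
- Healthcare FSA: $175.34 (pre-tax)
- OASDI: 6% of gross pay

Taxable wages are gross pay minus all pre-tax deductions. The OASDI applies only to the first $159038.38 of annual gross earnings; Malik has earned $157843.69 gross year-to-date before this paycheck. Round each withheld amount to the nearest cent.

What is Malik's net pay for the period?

Healthcare FSA: $175.34
Taxable wages = $4360.24 − $175.34 = $4184.90
State tax withheld: $4184.90 × 0.07 = $292.94
Municipal income tax: $4184.90 × 0.0075 = $31.39
OASDI: only $159038.38 − $157843.69 = $1194.69 of this check is subject → $1194.69 × 0.06 = $71.68
Medicare tax: $4360.24 × 0.0175 = $76.30
Health insurance premium: $327.32
Total deductions = $175.34 + $292.94 + $31.39 + $71.68 + $76.30 + $327.32 = $974.97
Net pay = $4360.24 − $974.97 = $3385.27

$3385.27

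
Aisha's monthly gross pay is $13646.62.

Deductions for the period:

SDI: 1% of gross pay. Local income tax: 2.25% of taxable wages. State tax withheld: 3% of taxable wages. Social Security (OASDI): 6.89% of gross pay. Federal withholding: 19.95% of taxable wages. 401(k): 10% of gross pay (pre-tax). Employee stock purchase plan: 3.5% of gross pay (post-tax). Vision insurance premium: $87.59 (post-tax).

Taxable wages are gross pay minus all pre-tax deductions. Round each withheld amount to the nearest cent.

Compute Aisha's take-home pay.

$7544.97

401(k): $13646.62 × 0.1 = $1364.66
Taxable wages = $13646.62 − $1364.66 = $12281.96
State tax withheld: $12281.96 × 0.03 = $368.46
Federal withholding: $12281.96 × 0.1995 = $2450.25
Local income tax: $12281.96 × 0.0225 = $276.34
SDI: $13646.62 × 0.01 = $136.47
Social Security (OASDI): $13646.62 × 0.0689 = $940.25
Employee stock purchase plan: $13646.62 × 0.035 = $477.63
Vision insurance premium: $87.59
Total deductions = $1364.66 + $368.46 + $2450.25 + $276.34 + $136.47 + $940.25 + $477.63 + $87.59 = $6101.65
Net pay = $13646.62 − $6101.65 = $7544.97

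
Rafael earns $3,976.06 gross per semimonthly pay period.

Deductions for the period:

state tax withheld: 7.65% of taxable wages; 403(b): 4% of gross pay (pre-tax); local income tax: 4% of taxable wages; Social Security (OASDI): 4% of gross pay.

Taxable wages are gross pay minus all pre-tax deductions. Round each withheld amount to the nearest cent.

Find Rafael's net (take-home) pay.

403(b): $3,976.06 × 0.04 = $159.04
Taxable wages = $3,976.06 − $159.04 = $3,817.02
State tax withheld: $3,817.02 × 0.0765 = $292.00
Local income tax: $3,817.02 × 0.04 = $152.68
Social Security (OASDI): $3,976.06 × 0.04 = $159.04
Total deductions = $159.04 + $292.00 + $152.68 + $159.04 = $762.76
Net pay = $3,976.06 − $762.76 = $3,213.30

$3,213.30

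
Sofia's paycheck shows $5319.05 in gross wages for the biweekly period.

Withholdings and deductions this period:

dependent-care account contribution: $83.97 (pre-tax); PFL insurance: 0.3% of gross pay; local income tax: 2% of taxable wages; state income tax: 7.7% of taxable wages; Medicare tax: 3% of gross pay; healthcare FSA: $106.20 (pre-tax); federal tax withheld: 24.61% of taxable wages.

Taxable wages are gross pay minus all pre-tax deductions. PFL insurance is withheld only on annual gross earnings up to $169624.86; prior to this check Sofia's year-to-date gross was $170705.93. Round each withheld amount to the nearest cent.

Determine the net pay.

Healthcare FSA: $106.20
Dependent-care account contribution: $83.97
Pre-tax total = $106.20 + $83.97 = $190.17
Taxable wages = $5319.05 − $190.17 = $5128.88
Local income tax: $5128.88 × 0.02 = $102.58
Federal tax withheld: $5128.88 × 0.2461 = $1262.22
State income tax: $5128.88 × 0.077 = $394.92
PFL insurance: annual cap $169624.86 already reached (YTD $170705.93), so $0.00
Medicare tax: $5319.05 × 0.03 = $159.57
Total deductions = $106.20 + $83.97 + $102.58 + $1262.22 + $394.92 + $0.00 + $159.57 = $2109.46
Net pay = $5319.05 − $2109.46 = $3209.59

$3209.59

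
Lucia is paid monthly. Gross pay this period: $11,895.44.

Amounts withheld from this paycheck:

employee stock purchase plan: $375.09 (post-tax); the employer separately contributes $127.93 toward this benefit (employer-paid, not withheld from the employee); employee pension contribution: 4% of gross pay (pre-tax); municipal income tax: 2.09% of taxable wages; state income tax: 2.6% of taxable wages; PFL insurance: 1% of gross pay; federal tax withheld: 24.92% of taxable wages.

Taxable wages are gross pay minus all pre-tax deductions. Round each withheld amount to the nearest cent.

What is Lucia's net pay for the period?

Employee pension contribution: $11,895.44 × 0.04 = $475.82
Taxable wages = $11,895.44 − $475.82 = $11,419.62
Municipal income tax: $11,419.62 × 0.0209 = $238.67
Federal tax withheld: $11,419.62 × 0.2492 = $2,845.77
State income tax: $11,419.62 × 0.026 = $296.91
PFL insurance: $11,895.44 × 0.01 = $118.95
Employee stock purchase plan: $375.09
(Employer's $127.93 toward employee stock purchase plan is not withheld from the employee.)
Total deductions = $475.82 + $238.67 + $2,845.77 + $296.91 + $118.95 + $375.09 = $4,351.21
Net pay = $11,895.44 − $4,351.21 = $7,544.23

$7,544.23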